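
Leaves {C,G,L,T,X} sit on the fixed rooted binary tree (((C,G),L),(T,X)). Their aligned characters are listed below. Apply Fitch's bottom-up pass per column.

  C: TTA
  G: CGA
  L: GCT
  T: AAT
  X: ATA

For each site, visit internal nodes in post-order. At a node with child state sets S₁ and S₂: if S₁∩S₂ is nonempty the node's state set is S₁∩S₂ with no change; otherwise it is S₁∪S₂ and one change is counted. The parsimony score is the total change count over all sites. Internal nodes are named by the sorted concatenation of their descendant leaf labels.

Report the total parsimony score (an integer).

[col 0] CG: children C:{T}, G:{C} ∪→ {C,T}; cost 1
[col 0] CGL: children CG:{C,T}, L:{G} ∪→ {C,G,T}; cost 1
[col 0] TX: children T:{A}, X:{A} ∩→ {A}; cost 0
[col 0] CGLTX: children CGL:{C,G,T}, TX:{A} ∪→ {A,C,G,T}; cost 1
[col 1] CG: children C:{T}, G:{G} ∪→ {G,T}; cost 1
[col 1] CGL: children CG:{G,T}, L:{C} ∪→ {C,G,T}; cost 1
[col 1] TX: children T:{A}, X:{T} ∪→ {A,T}; cost 1
[col 1] CGLTX: children CGL:{C,G,T}, TX:{A,T} ∩→ {T}; cost 0
[col 2] CG: children C:{A}, G:{A} ∩→ {A}; cost 0
[col 2] CGL: children CG:{A}, L:{T} ∪→ {A,T}; cost 1
[col 2] TX: children T:{T}, X:{A} ∪→ {A,T}; cost 1
[col 2] CGLTX: children CGL:{A,T}, TX:{A,T} ∩→ {A,T}; cost 0
per-site changes: [3, 3, 2]; total = 8

8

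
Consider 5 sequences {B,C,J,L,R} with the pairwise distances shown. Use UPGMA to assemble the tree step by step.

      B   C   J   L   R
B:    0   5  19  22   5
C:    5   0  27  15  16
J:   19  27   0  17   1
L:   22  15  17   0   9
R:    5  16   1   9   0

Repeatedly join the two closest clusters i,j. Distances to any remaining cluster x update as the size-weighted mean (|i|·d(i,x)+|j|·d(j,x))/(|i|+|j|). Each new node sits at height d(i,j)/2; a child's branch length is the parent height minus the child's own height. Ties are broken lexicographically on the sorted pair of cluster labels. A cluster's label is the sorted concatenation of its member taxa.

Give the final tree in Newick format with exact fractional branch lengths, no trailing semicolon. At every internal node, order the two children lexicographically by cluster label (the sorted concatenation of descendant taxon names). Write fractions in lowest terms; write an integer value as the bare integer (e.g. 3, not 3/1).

step 1: merge (J,R) at d=1; branch lengths J→1/2, R→1/2; new cluster JR
  updated: d(B,JR)=12, d(C,JR)=43/2, d(JR,L)=13
step 2: merge (B,C) at d=5; branch lengths B→5/2, C→5/2; new cluster BC
  updated: d(BC,JR)=67/4, d(BC,L)=37/2
step 3: merge (JR,L) at d=13; branch lengths JR→6, L→13/2; new cluster JLR
  updated: d(BC,JLR)=52/3
step 4: merge (BC,JLR) at d=52/3; branch lengths BC→37/6, JLR→13/6; new cluster BCJLR
final tree: ((B:5/2,C:5/2):37/6,((J:1/2,R:1/2):6,L:13/2):13/6)
total length: 161/6

((B:5/2,C:5/2):37/6,((J:1/2,R:1/2):6,L:13/2):13/6)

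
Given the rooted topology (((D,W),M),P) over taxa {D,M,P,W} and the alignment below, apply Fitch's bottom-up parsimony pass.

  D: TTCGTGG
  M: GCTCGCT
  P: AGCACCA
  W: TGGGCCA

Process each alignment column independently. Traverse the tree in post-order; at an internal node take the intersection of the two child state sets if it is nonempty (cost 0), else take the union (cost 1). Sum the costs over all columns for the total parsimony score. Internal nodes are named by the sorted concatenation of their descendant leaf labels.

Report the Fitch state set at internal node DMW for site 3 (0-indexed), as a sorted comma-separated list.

C,G

site 0, node DW: D={T} ∩ W={T} → {T} (+0)
site 0, node DMW: DW={T} ∪ M={G} → {G,T} (+1)
site 0, node DMPW: DMW={G,T} ∪ P={A} → {A,G,T} (+1)
site 1, node DW: D={T} ∪ W={G} → {G,T} (+1)
site 1, node DMW: DW={G,T} ∪ M={C} → {C,G,T} (+1)
site 1, node DMPW: DMW={C,G,T} ∩ P={G} → {G} (+0)
site 2, node DW: D={C} ∪ W={G} → {C,G} (+1)
site 2, node DMW: DW={C,G} ∪ M={T} → {C,G,T} (+1)
site 2, node DMPW: DMW={C,G,T} ∩ P={C} → {C} (+0)
site 3, node DW: D={G} ∩ W={G} → {G} (+0)
site 3, node DMW: DW={G} ∪ M={C} → {C,G} (+1)
site 3, node DMPW: DMW={C,G} ∪ P={A} → {A,C,G} (+1)
site 4, node DW: D={T} ∪ W={C} → {C,T} (+1)
site 4, node DMW: DW={C,T} ∪ M={G} → {C,G,T} (+1)
site 4, node DMPW: DMW={C,G,T} ∩ P={C} → {C} (+0)
site 5, node DW: D={G} ∪ W={C} → {C,G} (+1)
site 5, node DMW: DW={C,G} ∩ M={C} → {C} (+0)
site 5, node DMPW: DMW={C} ∩ P={C} → {C} (+0)
site 6, node DW: D={G} ∪ W={A} → {A,G} (+1)
site 6, node DMW: DW={A,G} ∪ M={T} → {A,G,T} (+1)
site 6, node DMPW: DMW={A,G,T} ∩ P={A} → {A} (+0)
per-site changes: [2, 2, 2, 2, 2, 1, 2]; total = 13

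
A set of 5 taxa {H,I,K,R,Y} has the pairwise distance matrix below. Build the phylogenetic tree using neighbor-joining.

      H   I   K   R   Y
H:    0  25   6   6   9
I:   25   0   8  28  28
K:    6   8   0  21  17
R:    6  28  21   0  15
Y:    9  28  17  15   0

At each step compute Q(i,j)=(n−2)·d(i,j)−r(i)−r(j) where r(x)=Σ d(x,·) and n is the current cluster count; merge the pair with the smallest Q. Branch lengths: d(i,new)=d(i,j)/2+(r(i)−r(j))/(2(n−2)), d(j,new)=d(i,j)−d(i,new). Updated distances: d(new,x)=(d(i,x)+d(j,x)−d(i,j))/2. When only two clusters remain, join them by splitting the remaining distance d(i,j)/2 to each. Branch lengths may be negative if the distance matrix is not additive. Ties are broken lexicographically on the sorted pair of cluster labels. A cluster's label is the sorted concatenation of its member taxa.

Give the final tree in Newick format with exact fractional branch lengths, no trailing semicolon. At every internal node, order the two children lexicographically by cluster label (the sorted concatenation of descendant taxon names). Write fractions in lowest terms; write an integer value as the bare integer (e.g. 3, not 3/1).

(((H:-3/4,R:27/4):7/4,(I:61/6,K:-13/6):45/4):29/8,Y:29/8)

step 1: merge (I,K) at d=8, Q=-117; branch lengths I→61/6, K→-13/6; new cluster IK
  updated: d(H,IK)=23/2, d(IK,R)=41/2, d(IK,Y)=37/2
step 2: merge (H,R) at d=6, Q=-56; branch lengths H→-3/4, R→27/4; new cluster HR
  updated: d(HR,IK)=13, d(HR,Y)=9
step 3: merge (HR,IK) at d=13, Q=-81/2; branch lengths HR→7/4, IK→45/4; new cluster HIKR
  updated: d(HIKR,Y)=29/4
step 4: merge (HIKR,Y) at d=29/4; branch lengths HIKR→29/8, Y→29/8; new cluster HIKRY
final tree: (((H:-3/4,R:27/4):7/4,(I:61/6,K:-13/6):45/4):29/8,Y:29/8)
total length: 137/4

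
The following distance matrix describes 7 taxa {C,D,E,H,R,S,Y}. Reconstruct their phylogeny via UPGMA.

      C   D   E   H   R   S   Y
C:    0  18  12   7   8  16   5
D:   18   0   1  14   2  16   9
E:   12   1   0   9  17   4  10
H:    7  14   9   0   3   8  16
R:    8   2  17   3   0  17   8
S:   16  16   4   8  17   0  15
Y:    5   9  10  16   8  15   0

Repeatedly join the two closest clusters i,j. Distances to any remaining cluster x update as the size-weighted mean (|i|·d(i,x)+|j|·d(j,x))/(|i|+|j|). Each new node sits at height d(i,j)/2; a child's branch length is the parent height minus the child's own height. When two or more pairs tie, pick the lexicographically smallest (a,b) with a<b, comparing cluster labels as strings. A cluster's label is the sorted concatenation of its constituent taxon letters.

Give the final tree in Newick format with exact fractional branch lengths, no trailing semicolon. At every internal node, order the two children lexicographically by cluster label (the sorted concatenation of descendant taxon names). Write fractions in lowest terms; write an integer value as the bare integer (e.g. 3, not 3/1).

1. join D+E (d=1) ⇒ DE; edges |D|=1/2, |E|=1/2
  updated: d(C,DE)=15, d(DE,H)=23/2, d(DE,R)=19/2, d(DE,S)=10, d(DE,Y)=19/2
2. join H+R (d=3) ⇒ HR; edges |H|=3/2, |R|=3/2
  updated: d(C,HR)=15/2, d(DE,HR)=21/2, d(HR,S)=25/2, d(HR,Y)=12
3. join C+Y (d=5) ⇒ CY; edges |C|=5/2, |Y|=5/2
  updated: d(CY,DE)=49/4, d(CY,HR)=39/4, d(CY,S)=31/2
4. join CY+HR (d=39/4) ⇒ CHRY; edges |CY|=19/8, |HR|=27/8
  updated: d(CHRY,DE)=91/8, d(CHRY,S)=14
5. join DE+S (d=10) ⇒ DES; edges |DE|=9/2, |S|=5
  updated: d(CHRY,DES)=49/4
6. join CHRY+DES (d=49/4) ⇒ CDEHRSY; edges |CHRY|=5/4, |DES|=9/8
final tree: (((C:5/2,Y:5/2):19/8,(H:3/2,R:3/2):27/8):5/4,((D:1/2,E:1/2):9/2,S:5):9/8)
total length: 213/8

(((C:5/2,Y:5/2):19/8,(H:3/2,R:3/2):27/8):5/4,((D:1/2,E:1/2):9/2,S:5):9/8)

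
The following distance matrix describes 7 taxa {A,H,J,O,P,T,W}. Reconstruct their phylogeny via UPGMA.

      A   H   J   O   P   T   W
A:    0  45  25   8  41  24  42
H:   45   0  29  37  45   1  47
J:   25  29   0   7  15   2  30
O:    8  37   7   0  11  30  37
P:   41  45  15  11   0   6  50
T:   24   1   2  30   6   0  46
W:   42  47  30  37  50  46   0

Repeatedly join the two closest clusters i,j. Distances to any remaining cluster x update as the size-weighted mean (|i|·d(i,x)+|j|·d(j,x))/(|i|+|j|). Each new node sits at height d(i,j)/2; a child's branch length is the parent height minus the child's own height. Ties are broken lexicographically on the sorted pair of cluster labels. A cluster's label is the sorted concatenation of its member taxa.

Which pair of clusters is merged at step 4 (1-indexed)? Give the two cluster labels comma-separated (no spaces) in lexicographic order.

1. join H+T (d=1) ⇒ HT; edges |H|=1/2, |T|=1/2
  updated: d(A,HT)=69/2, d(HT,J)=31/2, d(HT,O)=67/2, d(HT,P)=51/2, d(HT,W)=93/2
2. join J+O (d=7) ⇒ JO; edges |J|=7/2, |O|=7/2
  updated: d(A,JO)=33/2, d(HT,JO)=49/2, d(JO,P)=13, d(JO,W)=67/2
3. join JO+P (d=13) ⇒ JOP; edges |JO|=3, |P|=13/2
  updated: d(A,JOP)=74/3, d(HT,JOP)=149/6, d(JOP,W)=39
4. join A+JOP (d=74/3) ⇒ AJOP; edges |A|=37/3, |JOP|=35/6
  updated: d(AJOP,HT)=109/4, d(AJOP,W)=159/4
5. join AJOP+HT (d=109/4) ⇒ AHJOPT; edges |AJOP|=31/24, |HT|=105/8
  updated: d(AHJOPT,W)=42
6. join AHJOPT+W (d=42) ⇒ AHJOPTW; edges |AHJOPT|=59/8, |W|=21
final tree: (((A:37/3,((J:7/2,O:7/2):3,P:13/2):35/6):31/24,(H:1/2,T:1/2):105/8):59/8,W:21)
total length: 1883/24

A,JOP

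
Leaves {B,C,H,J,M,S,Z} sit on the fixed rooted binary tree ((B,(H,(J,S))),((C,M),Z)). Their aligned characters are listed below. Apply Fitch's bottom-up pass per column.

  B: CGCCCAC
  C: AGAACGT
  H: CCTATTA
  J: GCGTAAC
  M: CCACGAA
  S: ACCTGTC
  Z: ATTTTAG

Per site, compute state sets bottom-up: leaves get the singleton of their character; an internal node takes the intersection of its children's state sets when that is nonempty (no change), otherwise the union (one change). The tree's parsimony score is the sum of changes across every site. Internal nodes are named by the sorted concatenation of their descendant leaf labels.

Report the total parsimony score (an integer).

JS@0: {G} ∪ {A} = {A,G} (union, +1)
HJS@0: {C} ∪ {A,G} = {A,C,G} (union, +1)
BHJS@0: {C} ∩ {A,C,G} = {C} (intersection, +0)
CM@0: {A} ∪ {C} = {A,C} (union, +1)
CMZ@0: {A,C} ∩ {A} = {A} (intersection, +0)
BCHJMSZ@0: {C} ∪ {A} = {A,C} (union, +1)
JS@1: {C} ∩ {C} = {C} (intersection, +0)
HJS@1: {C} ∩ {C} = {C} (intersection, +0)
BHJS@1: {G} ∪ {C} = {C,G} (union, +1)
CM@1: {G} ∪ {C} = {C,G} (union, +1)
CMZ@1: {C,G} ∪ {T} = {C,G,T} (union, +1)
BCHJMSZ@1: {C,G} ∩ {C,G,T} = {C,G} (intersection, +0)
JS@2: {G} ∪ {C} = {C,G} (union, +1)
HJS@2: {T} ∪ {C,G} = {C,G,T} (union, +1)
BHJS@2: {C} ∩ {C,G,T} = {C} (intersection, +0)
CM@2: {A} ∩ {A} = {A} (intersection, +0)
CMZ@2: {A} ∪ {T} = {A,T} (union, +1)
BCHJMSZ@2: {C} ∪ {A,T} = {A,C,T} (union, +1)
JS@3: {T} ∩ {T} = {T} (intersection, +0)
HJS@3: {A} ∪ {T} = {A,T} (union, +1)
BHJS@3: {C} ∪ {A,T} = {A,C,T} (union, +1)
CM@3: {A} ∪ {C} = {A,C} (union, +1)
CMZ@3: {A,C} ∪ {T} = {A,C,T} (union, +1)
BCHJMSZ@3: {A,C,T} ∩ {A,C,T} = {A,C,T} (intersection, +0)
JS@4: {A} ∪ {G} = {A,G} (union, +1)
HJS@4: {T} ∪ {A,G} = {A,G,T} (union, +1)
BHJS@4: {C} ∪ {A,G,T} = {A,C,G,T} (union, +1)
CM@4: {C} ∪ {G} = {C,G} (union, +1)
CMZ@4: {C,G} ∪ {T} = {C,G,T} (union, +1)
BCHJMSZ@4: {A,C,G,T} ∩ {C,G,T} = {C,G,T} (intersection, +0)
JS@5: {A} ∪ {T} = {A,T} (union, +1)
HJS@5: {T} ∩ {A,T} = {T} (intersection, +0)
BHJS@5: {A} ∪ {T} = {A,T} (union, +1)
CM@5: {G} ∪ {A} = {A,G} (union, +1)
CMZ@5: {A,G} ∩ {A} = {A} (intersection, +0)
BCHJMSZ@5: {A,T} ∩ {A} = {A} (intersection, +0)
JS@6: {C} ∩ {C} = {C} (intersection, +0)
HJS@6: {A} ∪ {C} = {A,C} (union, +1)
BHJS@6: {C} ∩ {A,C} = {C} (intersection, +0)
CM@6: {T} ∪ {A} = {A,T} (union, +1)
CMZ@6: {A,T} ∪ {G} = {A,G,T} (union, +1)
BCHJMSZ@6: {C} ∪ {A,G,T} = {A,C,G,T} (union, +1)
per-site changes: [4, 3, 4, 4, 5, 3, 4]; total = 27

27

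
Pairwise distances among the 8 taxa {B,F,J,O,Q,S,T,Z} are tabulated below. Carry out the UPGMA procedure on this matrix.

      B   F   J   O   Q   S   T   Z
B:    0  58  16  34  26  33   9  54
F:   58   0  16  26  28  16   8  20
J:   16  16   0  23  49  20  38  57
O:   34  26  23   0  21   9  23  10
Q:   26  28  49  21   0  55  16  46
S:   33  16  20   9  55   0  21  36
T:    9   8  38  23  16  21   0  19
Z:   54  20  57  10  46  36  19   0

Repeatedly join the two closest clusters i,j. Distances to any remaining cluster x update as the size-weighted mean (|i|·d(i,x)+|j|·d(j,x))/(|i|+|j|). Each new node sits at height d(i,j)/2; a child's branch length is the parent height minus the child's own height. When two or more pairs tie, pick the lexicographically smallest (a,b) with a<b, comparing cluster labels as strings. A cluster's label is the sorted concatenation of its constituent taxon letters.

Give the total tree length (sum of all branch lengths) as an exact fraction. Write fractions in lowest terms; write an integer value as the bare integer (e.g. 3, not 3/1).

443/5

step 1: merge (F,T) at d=8; branch lengths F→4, T→4; new cluster FT
  updated: d(B,FT)=67/2, d(FT,J)=27, d(FT,O)=49/2, d(FT,Q)=22, d(FT,S)=37/2, d(FT,Z)=39/2
step 2: merge (O,S) at d=9; branch lengths O→9/2, S→9/2; new cluster OS
  updated: d(B,OS)=67/2, d(FT,OS)=43/2, d(J,OS)=43/2, d(OS,Q)=38, d(OS,Z)=23
step 3: merge (B,J) at d=16; branch lengths B→8, J→8; new cluster BJ
  updated: d(BJ,FT)=121/4, d(BJ,OS)=55/2, d(BJ,Q)=75/2, d(BJ,Z)=111/2
step 4: merge (FT,Z) at d=39/2; branch lengths FT→23/4, Z→39/4; new cluster FTZ
  updated: d(BJ,FTZ)=116/3, d(FTZ,OS)=22, d(FTZ,Q)=30
step 5: merge (FTZ,OS) at d=22; branch lengths FTZ→5/4, OS→13/2; new cluster FOSTZ
  updated: d(BJ,FOSTZ)=171/5, d(FOSTZ,Q)=166/5
step 6: merge (FOSTZ,Q) at d=166/5; branch lengths FOSTZ→28/5, Q→83/5; new cluster FOQSTZ
  updated: d(BJ,FOQSTZ)=139/4
step 7: merge (BJ,FOQSTZ) at d=139/4; branch lengths BJ→75/8, FOQSTZ→31/40; new cluster BFJOQSTZ
final tree: ((B:8,J:8):75/8,((((F:4,T:4):23/4,Z:39/4):5/4,(O:9/2,S:9/2):13/2):28/5,Q:83/5):31/40)
total length: 443/5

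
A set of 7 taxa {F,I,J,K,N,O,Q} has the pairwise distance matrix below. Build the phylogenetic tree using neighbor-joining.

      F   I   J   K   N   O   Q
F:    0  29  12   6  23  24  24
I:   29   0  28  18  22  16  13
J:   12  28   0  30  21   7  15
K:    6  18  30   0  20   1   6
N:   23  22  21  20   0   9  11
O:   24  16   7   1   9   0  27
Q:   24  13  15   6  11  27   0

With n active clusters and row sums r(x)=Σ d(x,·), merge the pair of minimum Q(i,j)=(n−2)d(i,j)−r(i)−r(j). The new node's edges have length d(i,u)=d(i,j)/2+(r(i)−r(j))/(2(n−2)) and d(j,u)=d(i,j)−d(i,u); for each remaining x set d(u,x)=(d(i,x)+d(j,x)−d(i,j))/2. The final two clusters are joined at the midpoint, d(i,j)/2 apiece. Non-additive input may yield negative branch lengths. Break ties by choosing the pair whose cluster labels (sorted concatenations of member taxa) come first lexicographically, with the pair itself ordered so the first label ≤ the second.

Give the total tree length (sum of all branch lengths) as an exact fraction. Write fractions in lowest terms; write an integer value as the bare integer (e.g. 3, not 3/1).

783/16

iteration 1: select F,J (d=12, Q=-171); attach at lengths (13/2, 11/2); label the merged cluster FJ
  updated: d(FJ,I)=45/2, d(FJ,K)=12, d(FJ,N)=16, d(FJ,O)=19/2, d(FJ,Q)=27/2
iteration 2: select K,O (d=1, Q=-231/2); attach at lengths (-3/16, 19/16); label the merged cluster KO
  updated: d(FJ,KO)=41/4, d(I,KO)=33/2, d(KO,N)=14, d(KO,Q)=16
iteration 3: select I,Q (d=13, Q=-177/2); attach at lengths (119/12, 37/12); label the merged cluster IQ
  updated: d(FJ,IQ)=23/2, d(IQ,KO)=39/4, d(IQ,N)=10
iteration 4: select FJ,KO (d=41/4, Q=-205/4); attach at lengths (97/16, 67/16); label the merged cluster FJKO
  updated: d(FJKO,IQ)=11/2, d(FJKO,N)=79/8
iteration 5: select FJKO,IQ (d=11/2, Q=-203/8); attach at lengths (43/16, 45/16); label the merged cluster FIJKOQ
  updated: d(FIJKOQ,N)=115/16
iteration 6: select FIJKOQ,N (d=115/16); attach at lengths (115/32, 115/32); label the merged cluster FIJKNOQ
final tree: ((((F:13/2,J:11/2):97/16,(K:-3/16,O:19/16):67/16):43/16,(I:119/12,Q:37/12):45/16):115/32,N:115/32)
total length: 783/16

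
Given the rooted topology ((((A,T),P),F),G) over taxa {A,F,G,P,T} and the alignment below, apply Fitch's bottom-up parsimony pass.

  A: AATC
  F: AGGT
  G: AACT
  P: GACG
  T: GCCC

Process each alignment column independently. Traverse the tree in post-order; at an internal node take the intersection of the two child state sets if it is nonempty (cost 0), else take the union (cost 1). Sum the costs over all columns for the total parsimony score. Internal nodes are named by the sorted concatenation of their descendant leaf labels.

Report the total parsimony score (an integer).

8

site 0, node AT: A={A} ∪ T={G} → {A,G} (+1)
site 0, node APT: AT={A,G} ∩ P={G} → {G} (+0)
site 0, node AFPT: APT={G} ∪ F={A} → {A,G} (+1)
site 0, node AFGPT: AFPT={A,G} ∩ G={A} → {A} (+0)
site 1, node AT: A={A} ∪ T={C} → {A,C} (+1)
site 1, node APT: AT={A,C} ∩ P={A} → {A} (+0)
site 1, node AFPT: APT={A} ∪ F={G} → {A,G} (+1)
site 1, node AFGPT: AFPT={A,G} ∩ G={A} → {A} (+0)
site 2, node AT: A={T} ∪ T={C} → {C,T} (+1)
site 2, node APT: AT={C,T} ∩ P={C} → {C} (+0)
site 2, node AFPT: APT={C} ∪ F={G} → {C,G} (+1)
site 2, node AFGPT: AFPT={C,G} ∩ G={C} → {C} (+0)
site 3, node AT: A={C} ∩ T={C} → {C} (+0)
site 3, node APT: AT={C} ∪ P={G} → {C,G} (+1)
site 3, node AFPT: APT={C,G} ∪ F={T} → {C,G,T} (+1)
site 3, node AFGPT: AFPT={C,G,T} ∩ G={T} → {T} (+0)
per-site changes: [2, 2, 2, 2]; total = 8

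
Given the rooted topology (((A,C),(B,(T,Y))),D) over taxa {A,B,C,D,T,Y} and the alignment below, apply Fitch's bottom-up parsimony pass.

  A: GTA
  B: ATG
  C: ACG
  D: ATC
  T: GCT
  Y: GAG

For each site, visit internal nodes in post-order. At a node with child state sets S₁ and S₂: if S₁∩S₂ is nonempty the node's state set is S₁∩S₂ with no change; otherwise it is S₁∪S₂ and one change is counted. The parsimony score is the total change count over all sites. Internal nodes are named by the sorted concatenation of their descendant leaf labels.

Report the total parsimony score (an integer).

site 0, node AC: A={G} ∪ C={A} → {A,G} (+1)
site 0, node TY: T={G} ∩ Y={G} → {G} (+0)
site 0, node BTY: B={A} ∪ TY={G} → {A,G} (+1)
site 0, node ABCTY: AC={A,G} ∩ BTY={A,G} → {A,G} (+0)
site 0, node ABCDTY: ABCTY={A,G} ∩ D={A} → {A} (+0)
site 1, node AC: A={T} ∪ C={C} → {C,T} (+1)
site 1, node TY: T={C} ∪ Y={A} → {A,C} (+1)
site 1, node BTY: B={T} ∪ TY={A,C} → {A,C,T} (+1)
site 1, node ABCTY: AC={C,T} ∩ BTY={A,C,T} → {C,T} (+0)
site 1, node ABCDTY: ABCTY={C,T} ∩ D={T} → {T} (+0)
site 2, node AC: A={A} ∪ C={G} → {A,G} (+1)
site 2, node TY: T={T} ∪ Y={G} → {G,T} (+1)
site 2, node BTY: B={G} ∩ TY={G,T} → {G} (+0)
site 2, node ABCTY: AC={A,G} ∩ BTY={G} → {G} (+0)
site 2, node ABCDTY: ABCTY={G} ∪ D={C} → {C,G} (+1)
per-site changes: [2, 3, 3]; total = 8

8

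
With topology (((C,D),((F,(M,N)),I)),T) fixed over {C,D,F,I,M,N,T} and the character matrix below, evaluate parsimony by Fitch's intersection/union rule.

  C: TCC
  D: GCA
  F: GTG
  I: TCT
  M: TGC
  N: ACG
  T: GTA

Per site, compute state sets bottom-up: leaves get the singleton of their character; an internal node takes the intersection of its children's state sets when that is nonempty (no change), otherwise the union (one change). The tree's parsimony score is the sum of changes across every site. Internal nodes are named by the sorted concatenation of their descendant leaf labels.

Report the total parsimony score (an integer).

11

CD@0: {T} ∪ {G} = {G,T} (union, +1)
MN@0: {T} ∪ {A} = {A,T} (union, +1)
FMN@0: {G} ∪ {A,T} = {A,G,T} (union, +1)
FIMN@0: {A,G,T} ∩ {T} = {T} (intersection, +0)
CDFIMN@0: {G,T} ∩ {T} = {T} (intersection, +0)
CDFIMNT@0: {T} ∪ {G} = {G,T} (union, +1)
CD@1: {C} ∩ {C} = {C} (intersection, +0)
MN@1: {G} ∪ {C} = {C,G} (union, +1)
FMN@1: {T} ∪ {C,G} = {C,G,T} (union, +1)
FIMN@1: {C,G,T} ∩ {C} = {C} (intersection, +0)
CDFIMN@1: {C} ∩ {C} = {C} (intersection, +0)
CDFIMNT@1: {C} ∪ {T} = {C,T} (union, +1)
CD@2: {C} ∪ {A} = {A,C} (union, +1)
MN@2: {C} ∪ {G} = {C,G} (union, +1)
FMN@2: {G} ∩ {C,G} = {G} (intersection, +0)
FIMN@2: {G} ∪ {T} = {G,T} (union, +1)
CDFIMN@2: {A,C} ∪ {G,T} = {A,C,G,T} (union, +1)
CDFIMNT@2: {A,C,G,T} ∩ {A} = {A} (intersection, +0)
per-site changes: [4, 3, 4]; total = 11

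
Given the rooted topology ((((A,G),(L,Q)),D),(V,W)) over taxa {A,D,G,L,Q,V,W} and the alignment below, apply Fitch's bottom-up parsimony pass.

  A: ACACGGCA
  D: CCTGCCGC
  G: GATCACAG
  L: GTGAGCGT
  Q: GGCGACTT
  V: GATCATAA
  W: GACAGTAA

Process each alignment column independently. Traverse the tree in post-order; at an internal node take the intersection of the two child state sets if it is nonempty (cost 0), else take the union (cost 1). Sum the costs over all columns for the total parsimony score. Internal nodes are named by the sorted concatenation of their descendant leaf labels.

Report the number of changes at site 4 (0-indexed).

AG@0: {A} ∪ {G} = {A,G} (union, +1)
LQ@0: {G} ∩ {G} = {G} (intersection, +0)
AGLQ@0: {A,G} ∩ {G} = {G} (intersection, +0)
ADGLQ@0: {G} ∪ {C} = {C,G} (union, +1)
VW@0: {G} ∩ {G} = {G} (intersection, +0)
ADGLQVW@0: {C,G} ∩ {G} = {G} (intersection, +0)
AG@1: {C} ∪ {A} = {A,C} (union, +1)
LQ@1: {T} ∪ {G} = {G,T} (union, +1)
AGLQ@1: {A,C} ∪ {G,T} = {A,C,G,T} (union, +1)
ADGLQ@1: {A,C,G,T} ∩ {C} = {C} (intersection, +0)
VW@1: {A} ∩ {A} = {A} (intersection, +0)
ADGLQVW@1: {C} ∪ {A} = {A,C} (union, +1)
AG@2: {A} ∪ {T} = {A,T} (union, +1)
LQ@2: {G} ∪ {C} = {C,G} (union, +1)
AGLQ@2: {A,T} ∪ {C,G} = {A,C,G,T} (union, +1)
ADGLQ@2: {A,C,G,T} ∩ {T} = {T} (intersection, +0)
VW@2: {T} ∪ {C} = {C,T} (union, +1)
ADGLQVW@2: {T} ∩ {C,T} = {T} (intersection, +0)
AG@3: {C} ∩ {C} = {C} (intersection, +0)
LQ@3: {A} ∪ {G} = {A,G} (union, +1)
AGLQ@3: {C} ∪ {A,G} = {A,C,G} (union, +1)
ADGLQ@3: {A,C,G} ∩ {G} = {G} (intersection, +0)
VW@3: {C} ∪ {A} = {A,C} (union, +1)
ADGLQVW@3: {G} ∪ {A,C} = {A,C,G} (union, +1)
AG@4: {G} ∪ {A} = {A,G} (union, +1)
LQ@4: {G} ∪ {A} = {A,G} (union, +1)
AGLQ@4: {A,G} ∩ {A,G} = {A,G} (intersection, +0)
ADGLQ@4: {A,G} ∪ {C} = {A,C,G} (union, +1)
VW@4: {A} ∪ {G} = {A,G} (union, +1)
ADGLQVW@4: {A,C,G} ∩ {A,G} = {A,G} (intersection, +0)
AG@5: {G} ∪ {C} = {C,G} (union, +1)
LQ@5: {C} ∩ {C} = {C} (intersection, +0)
AGLQ@5: {C,G} ∩ {C} = {C} (intersection, +0)
ADGLQ@5: {C} ∩ {C} = {C} (intersection, +0)
VW@5: {T} ∩ {T} = {T} (intersection, +0)
ADGLQVW@5: {C} ∪ {T} = {C,T} (union, +1)
AG@6: {C} ∪ {A} = {A,C} (union, +1)
LQ@6: {G} ∪ {T} = {G,T} (union, +1)
AGLQ@6: {A,C} ∪ {G,T} = {A,C,G,T} (union, +1)
ADGLQ@6: {A,C,G,T} ∩ {G} = {G} (intersection, +0)
VW@6: {A} ∩ {A} = {A} (intersection, +0)
ADGLQVW@6: {G} ∪ {A} = {A,G} (union, +1)
AG@7: {A} ∪ {G} = {A,G} (union, +1)
LQ@7: {T} ∩ {T} = {T} (intersection, +0)
AGLQ@7: {A,G} ∪ {T} = {A,G,T} (union, +1)
ADGLQ@7: {A,G,T} ∪ {C} = {A,C,G,T} (union, +1)
VW@7: {A} ∩ {A} = {A} (intersection, +0)
ADGLQVW@7: {A,C,G,T} ∩ {A} = {A} (intersection, +0)
per-site changes: [2, 4, 4, 4, 4, 2, 4, 3]; total = 27

4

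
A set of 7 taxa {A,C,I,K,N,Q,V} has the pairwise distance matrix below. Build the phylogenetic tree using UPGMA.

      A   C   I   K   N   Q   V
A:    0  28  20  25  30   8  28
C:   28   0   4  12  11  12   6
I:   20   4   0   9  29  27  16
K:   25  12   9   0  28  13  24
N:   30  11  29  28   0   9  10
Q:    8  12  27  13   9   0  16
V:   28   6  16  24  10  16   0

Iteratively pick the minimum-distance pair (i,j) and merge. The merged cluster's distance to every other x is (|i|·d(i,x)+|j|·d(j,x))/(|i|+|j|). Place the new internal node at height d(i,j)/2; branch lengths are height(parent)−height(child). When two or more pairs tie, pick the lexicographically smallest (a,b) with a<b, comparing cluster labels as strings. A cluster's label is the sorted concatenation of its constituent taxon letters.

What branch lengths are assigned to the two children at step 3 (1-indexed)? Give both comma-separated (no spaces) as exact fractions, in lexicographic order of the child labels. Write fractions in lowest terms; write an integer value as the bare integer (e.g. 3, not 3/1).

5,5

1. join C+I (d=4) ⇒ CI; edges |C|=2, |I|=2
  updated: d(A,CI)=24, d(CI,K)=21/2, d(CI,N)=20, d(CI,Q)=39/2, d(CI,V)=11
2. join A+Q (d=8) ⇒ AQ; edges |A|=4, |Q|=4
  updated: d(AQ,CI)=87/4, d(AQ,K)=19, d(AQ,N)=39/2, d(AQ,V)=22
3. join N+V (d=10) ⇒ NV; edges |N|=5, |V|=5
  updated: d(AQ,NV)=83/4, d(CI,NV)=31/2, d(K,NV)=26
4. join CI+K (d=21/2) ⇒ CIK; edges |CI|=13/4, |K|=21/4
  updated: d(AQ,CIK)=125/6, d(CIK,NV)=19
5. join CIK+NV (d=19) ⇒ CIKNV; edges |CIK|=17/4, |NV|=9/2
  updated: d(AQ,CIKNV)=104/5
6. join AQ+CIKNV (d=104/5) ⇒ ACIKNQV; edges |AQ|=32/5, |CIKNV|=9/10
final tree: ((A:4,Q:4):32/5,(((C:2,I:2):13/4,K:21/4):17/4,(N:5,V:5):9/2):9/10)
total length: 931/20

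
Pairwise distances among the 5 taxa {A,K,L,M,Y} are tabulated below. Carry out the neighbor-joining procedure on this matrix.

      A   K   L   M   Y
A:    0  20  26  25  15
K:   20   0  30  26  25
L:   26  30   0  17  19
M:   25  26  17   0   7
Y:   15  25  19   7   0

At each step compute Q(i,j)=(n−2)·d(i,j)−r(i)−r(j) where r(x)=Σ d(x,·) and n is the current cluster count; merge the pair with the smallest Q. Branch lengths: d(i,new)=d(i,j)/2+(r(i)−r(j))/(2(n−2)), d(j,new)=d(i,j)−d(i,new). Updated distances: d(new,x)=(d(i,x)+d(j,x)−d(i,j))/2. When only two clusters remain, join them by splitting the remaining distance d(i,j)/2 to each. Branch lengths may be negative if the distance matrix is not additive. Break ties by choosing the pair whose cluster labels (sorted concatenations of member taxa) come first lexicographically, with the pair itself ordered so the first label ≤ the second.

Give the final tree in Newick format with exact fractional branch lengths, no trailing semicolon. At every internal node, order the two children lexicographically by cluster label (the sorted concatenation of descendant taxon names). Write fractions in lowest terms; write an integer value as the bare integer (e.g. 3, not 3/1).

((((A:15/2,K:25/2):51/8,L:93/8):23/8,M:35/8):21/16,Y:21/16)

1. join A+K (d=20, Q=-127) ⇒ AK; edges |A|=15/2, |K|=25/2
  updated: d(AK,L)=18, d(AK,M)=31/2, d(AK,Y)=10
2. join AK+L (d=18, Q=-123/2) ⇒ AKL; edges |AK|=51/8, |L|=93/8
  updated: d(AKL,M)=29/4, d(AKL,Y)=11/2
3. join AKL+M (d=29/4, Q=-79/4) ⇒ AKLM; edges |AKL|=23/8, |M|=35/8
  updated: d(AKLM,Y)=21/8
4. join AKLM+Y (d=21/8) ⇒ AKLMY; edges |AKLM|=21/16, |Y|=21/16
final tree: ((((A:15/2,K:25/2):51/8,L:93/8):23/8,M:35/8):21/16,Y:21/16)
total length: 383/8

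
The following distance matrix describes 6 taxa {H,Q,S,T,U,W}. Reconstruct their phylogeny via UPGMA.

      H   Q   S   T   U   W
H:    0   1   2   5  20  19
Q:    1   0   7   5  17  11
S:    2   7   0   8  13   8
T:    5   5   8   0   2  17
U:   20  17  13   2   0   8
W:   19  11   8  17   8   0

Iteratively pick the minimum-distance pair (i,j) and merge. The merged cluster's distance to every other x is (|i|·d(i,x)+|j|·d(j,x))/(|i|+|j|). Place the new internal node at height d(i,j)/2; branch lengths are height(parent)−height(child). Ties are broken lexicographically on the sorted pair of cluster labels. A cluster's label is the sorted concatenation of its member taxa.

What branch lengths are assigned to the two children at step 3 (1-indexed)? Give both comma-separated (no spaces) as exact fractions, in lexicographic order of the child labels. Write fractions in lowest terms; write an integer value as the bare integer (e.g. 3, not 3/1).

7/4,9/4

iteration 1: select H,Q (d=1); attach at lengths (1/2, 1/2); label the merged cluster HQ
  updated: d(HQ,S)=9/2, d(HQ,T)=5, d(HQ,U)=37/2, d(HQ,W)=15
iteration 2: select T,U (d=2); attach at lengths (1, 1); label the merged cluster TU
  updated: d(HQ,TU)=47/4, d(S,TU)=21/2, d(TU,W)=25/2
iteration 3: select HQ,S (d=9/2); attach at lengths (7/4, 9/4); label the merged cluster HQS
  updated: d(HQS,TU)=34/3, d(HQS,W)=38/3
iteration 4: select HQS,TU (d=34/3); attach at lengths (41/12, 14/3); label the merged cluster HQSTU
  updated: d(HQSTU,W)=63/5
iteration 5: select HQSTU,W (d=63/5); attach at lengths (19/30, 63/10); label the merged cluster HQSTUW
final tree: ((((H:1/2,Q:1/2):7/4,S:9/4):41/12,(T:1,U:1):14/3):19/30,W:63/10)
total length: 1321/60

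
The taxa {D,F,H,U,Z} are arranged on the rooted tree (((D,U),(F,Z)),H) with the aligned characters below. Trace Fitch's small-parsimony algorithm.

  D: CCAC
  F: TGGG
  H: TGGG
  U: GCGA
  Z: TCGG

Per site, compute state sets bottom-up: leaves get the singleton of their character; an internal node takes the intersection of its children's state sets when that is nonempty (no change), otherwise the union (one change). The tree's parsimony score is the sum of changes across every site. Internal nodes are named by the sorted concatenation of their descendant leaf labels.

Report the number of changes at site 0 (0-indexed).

[col 0] DU: children D:{C}, U:{G} ∪→ {C,G}; cost 1
[col 0] FZ: children F:{T}, Z:{T} ∩→ {T}; cost 0
[col 0] DFUZ: children DU:{C,G}, FZ:{T} ∪→ {C,G,T}; cost 1
[col 0] DFHUZ: children DFUZ:{C,G,T}, H:{T} ∩→ {T}; cost 0
[col 1] DU: children D:{C}, U:{C} ∩→ {C}; cost 0
[col 1] FZ: children F:{G}, Z:{C} ∪→ {C,G}; cost 1
[col 1] DFUZ: children DU:{C}, FZ:{C,G} ∩→ {C}; cost 0
[col 1] DFHUZ: children DFUZ:{C}, H:{G} ∪→ {C,G}; cost 1
[col 2] DU: children D:{A}, U:{G} ∪→ {A,G}; cost 1
[col 2] FZ: children F:{G}, Z:{G} ∩→ {G}; cost 0
[col 2] DFUZ: children DU:{A,G}, FZ:{G} ∩→ {G}; cost 0
[col 2] DFHUZ: children DFUZ:{G}, H:{G} ∩→ {G}; cost 0
[col 3] DU: children D:{C}, U:{A} ∪→ {A,C}; cost 1
[col 3] FZ: children F:{G}, Z:{G} ∩→ {G}; cost 0
[col 3] DFUZ: children DU:{A,C}, FZ:{G} ∪→ {A,C,G}; cost 1
[col 3] DFHUZ: children DFUZ:{A,C,G}, H:{G} ∩→ {G}; cost 0
per-site changes: [2, 2, 1, 2]; total = 7

2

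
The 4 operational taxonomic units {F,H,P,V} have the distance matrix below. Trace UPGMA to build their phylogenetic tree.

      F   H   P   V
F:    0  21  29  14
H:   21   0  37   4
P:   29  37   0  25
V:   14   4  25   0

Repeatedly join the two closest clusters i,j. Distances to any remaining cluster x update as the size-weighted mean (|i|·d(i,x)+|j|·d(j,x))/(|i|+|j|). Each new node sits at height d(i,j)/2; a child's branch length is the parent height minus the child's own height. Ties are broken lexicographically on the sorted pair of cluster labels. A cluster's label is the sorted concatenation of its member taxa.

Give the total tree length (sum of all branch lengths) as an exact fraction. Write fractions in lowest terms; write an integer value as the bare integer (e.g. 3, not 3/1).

iteration 1: select H,V (d=4); attach at lengths (2, 2); label the merged cluster HV
  updated: d(F,HV)=35/2, d(HV,P)=31
iteration 2: select F,HV (d=35/2); attach at lengths (35/4, 27/4); label the merged cluster FHV
  updated: d(FHV,P)=91/3
iteration 3: select FHV,P (d=91/3); attach at lengths (77/12, 91/6); label the merged cluster FHPV
final tree: ((F:35/4,(H:2,V:2):27/4):77/12,P:91/6)
total length: 493/12

493/12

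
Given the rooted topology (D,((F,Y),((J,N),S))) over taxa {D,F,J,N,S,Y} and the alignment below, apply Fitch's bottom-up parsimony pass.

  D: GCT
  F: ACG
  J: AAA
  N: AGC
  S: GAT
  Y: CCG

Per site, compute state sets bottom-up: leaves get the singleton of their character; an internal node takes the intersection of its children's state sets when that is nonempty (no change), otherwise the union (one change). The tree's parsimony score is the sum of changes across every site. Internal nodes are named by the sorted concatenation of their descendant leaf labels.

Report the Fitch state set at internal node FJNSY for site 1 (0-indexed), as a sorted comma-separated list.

FY@0: {A} ∪ {C} = {A,C} (union, +1)
JN@0: {A} ∩ {A} = {A} (intersection, +0)
JNS@0: {A} ∪ {G} = {A,G} (union, +1)
FJNSY@0: {A,C} ∩ {A,G} = {A} (intersection, +0)
DFJNSY@0: {G} ∪ {A} = {A,G} (union, +1)
FY@1: {C} ∩ {C} = {C} (intersection, +0)
JN@1: {A} ∪ {G} = {A,G} (union, +1)
JNS@1: {A,G} ∩ {A} = {A} (intersection, +0)
FJNSY@1: {C} ∪ {A} = {A,C} (union, +1)
DFJNSY@1: {C} ∩ {A,C} = {C} (intersection, +0)
FY@2: {G} ∩ {G} = {G} (intersection, +0)
JN@2: {A} ∪ {C} = {A,C} (union, +1)
JNS@2: {A,C} ∪ {T} = {A,C,T} (union, +1)
FJNSY@2: {G} ∪ {A,C,T} = {A,C,G,T} (union, +1)
DFJNSY@2: {T} ∩ {A,C,G,T} = {T} (intersection, +0)
per-site changes: [3, 2, 3]; total = 8

A,C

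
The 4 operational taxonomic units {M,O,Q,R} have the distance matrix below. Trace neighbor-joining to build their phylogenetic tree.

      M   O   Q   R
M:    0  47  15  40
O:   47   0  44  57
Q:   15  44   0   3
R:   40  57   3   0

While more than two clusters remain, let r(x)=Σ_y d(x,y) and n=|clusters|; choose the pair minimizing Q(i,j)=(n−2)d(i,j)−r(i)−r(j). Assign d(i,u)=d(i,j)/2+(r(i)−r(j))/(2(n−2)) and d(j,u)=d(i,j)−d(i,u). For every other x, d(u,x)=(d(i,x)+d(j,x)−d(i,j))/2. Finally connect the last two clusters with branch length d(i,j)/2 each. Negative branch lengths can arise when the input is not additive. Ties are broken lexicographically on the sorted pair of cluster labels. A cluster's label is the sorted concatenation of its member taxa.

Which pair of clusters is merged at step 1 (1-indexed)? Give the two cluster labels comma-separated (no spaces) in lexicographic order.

step 1: merge (M,O) at d=47, Q=-156; branch lengths M→12, O→35; new cluster MO
  updated: d(MO,Q)=6, d(MO,R)=25
step 2: merge (MO,Q) at d=6, Q=-34; branch lengths MO→14, Q→-8; new cluster MOQ
  updated: d(MOQ,R)=11
step 3: merge (MOQ,R) at d=11; branch lengths MOQ→11/2, R→11/2; new cluster MOQR
final tree: (((M:12,O:35):14,Q:-8):11/2,R:11/2)
total length: 64

M,O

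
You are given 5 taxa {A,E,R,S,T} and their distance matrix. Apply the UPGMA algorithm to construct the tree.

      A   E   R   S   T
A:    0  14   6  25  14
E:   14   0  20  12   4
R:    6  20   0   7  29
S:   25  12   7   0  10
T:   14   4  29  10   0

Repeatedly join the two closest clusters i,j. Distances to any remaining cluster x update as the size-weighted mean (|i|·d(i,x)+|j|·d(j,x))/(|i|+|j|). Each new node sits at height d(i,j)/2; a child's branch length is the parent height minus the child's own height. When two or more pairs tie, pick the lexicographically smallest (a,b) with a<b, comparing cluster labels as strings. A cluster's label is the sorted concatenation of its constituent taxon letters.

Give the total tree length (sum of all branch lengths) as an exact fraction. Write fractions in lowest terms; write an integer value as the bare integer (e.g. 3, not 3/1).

1. join E+T (d=4) ⇒ ET; edges |E|=2, |T|=2
  updated: d(A,ET)=14, d(ET,R)=49/2, d(ET,S)=11
2. join A+R (d=6) ⇒ AR; edges |A|=3, |R|=3
  updated: d(AR,ET)=77/4, d(AR,S)=16
3. join ET+S (d=11) ⇒ EST; edges |ET|=7/2, |S|=11/2
  updated: d(AR,EST)=109/6
4. join AR+EST (d=109/6) ⇒ AERST; edges |AR|=73/12, |EST|=43/12
final tree: ((A:3,R:3):73/12,((E:2,T:2):7/2,S:11/2):43/12)
total length: 86/3

86/3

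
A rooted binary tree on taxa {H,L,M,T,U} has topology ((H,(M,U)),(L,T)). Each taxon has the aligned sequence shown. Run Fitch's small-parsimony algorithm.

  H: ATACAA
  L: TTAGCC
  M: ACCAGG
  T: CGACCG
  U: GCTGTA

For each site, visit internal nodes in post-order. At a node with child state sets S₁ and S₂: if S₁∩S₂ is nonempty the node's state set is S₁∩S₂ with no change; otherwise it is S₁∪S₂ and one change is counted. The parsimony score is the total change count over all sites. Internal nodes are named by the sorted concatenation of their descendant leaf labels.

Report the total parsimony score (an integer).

16

MU@0: {A} ∪ {G} = {A,G} (union, +1)
HMU@0: {A} ∩ {A,G} = {A} (intersection, +0)
LT@0: {T} ∪ {C} = {C,T} (union, +1)
HLMTU@0: {A} ∪ {C,T} = {A,C,T} (union, +1)
MU@1: {C} ∩ {C} = {C} (intersection, +0)
HMU@1: {T} ∪ {C} = {C,T} (union, +1)
LT@1: {T} ∪ {G} = {G,T} (union, +1)
HLMTU@1: {C,T} ∩ {G,T} = {T} (intersection, +0)
MU@2: {C} ∪ {T} = {C,T} (union, +1)
HMU@2: {A} ∪ {C,T} = {A,C,T} (union, +1)
LT@2: {A} ∩ {A} = {A} (intersection, +0)
HLMTU@2: {A,C,T} ∩ {A} = {A} (intersection, +0)
MU@3: {A} ∪ {G} = {A,G} (union, +1)
HMU@3: {C} ∪ {A,G} = {A,C,G} (union, +1)
LT@3: {G} ∪ {C} = {C,G} (union, +1)
HLMTU@3: {A,C,G} ∩ {C,G} = {C,G} (intersection, +0)
MU@4: {G} ∪ {T} = {G,T} (union, +1)
HMU@4: {A} ∪ {G,T} = {A,G,T} (union, +1)
LT@4: {C} ∩ {C} = {C} (intersection, +0)
HLMTU@4: {A,G,T} ∪ {C} = {A,C,G,T} (union, +1)
MU@5: {G} ∪ {A} = {A,G} (union, +1)
HMU@5: {A} ∩ {A,G} = {A} (intersection, +0)
LT@5: {C} ∪ {G} = {C,G} (union, +1)
HLMTU@5: {A} ∪ {C,G} = {A,C,G} (union, +1)
per-site changes: [3, 2, 2, 3, 3, 3]; total = 16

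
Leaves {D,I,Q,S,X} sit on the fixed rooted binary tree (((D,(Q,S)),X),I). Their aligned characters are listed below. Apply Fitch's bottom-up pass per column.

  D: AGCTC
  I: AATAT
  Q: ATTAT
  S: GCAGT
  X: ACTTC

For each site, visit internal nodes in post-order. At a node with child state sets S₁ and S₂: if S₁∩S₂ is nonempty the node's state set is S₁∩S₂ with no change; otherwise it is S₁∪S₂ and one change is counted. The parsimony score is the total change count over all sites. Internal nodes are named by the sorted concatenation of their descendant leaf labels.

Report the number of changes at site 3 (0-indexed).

3

[col 0] QS: children Q:{A}, S:{G} ∪→ {A,G}; cost 1
[col 0] DQS: children D:{A}, QS:{A,G} ∩→ {A}; cost 0
[col 0] DQSX: children DQS:{A}, X:{A} ∩→ {A}; cost 0
[col 0] DIQSX: children DQSX:{A}, I:{A} ∩→ {A}; cost 0
[col 1] QS: children Q:{T}, S:{C} ∪→ {C,T}; cost 1
[col 1] DQS: children D:{G}, QS:{C,T} ∪→ {C,G,T}; cost 1
[col 1] DQSX: children DQS:{C,G,T}, X:{C} ∩→ {C}; cost 0
[col 1] DIQSX: children DQSX:{C}, I:{A} ∪→ {A,C}; cost 1
[col 2] QS: children Q:{T}, S:{A} ∪→ {A,T}; cost 1
[col 2] DQS: children D:{C}, QS:{A,T} ∪→ {A,C,T}; cost 1
[col 2] DQSX: children DQS:{A,C,T}, X:{T} ∩→ {T}; cost 0
[col 2] DIQSX: children DQSX:{T}, I:{T} ∩→ {T}; cost 0
[col 3] QS: children Q:{A}, S:{G} ∪→ {A,G}; cost 1
[col 3] DQS: children D:{T}, QS:{A,G} ∪→ {A,G,T}; cost 1
[col 3] DQSX: children DQS:{A,G,T}, X:{T} ∩→ {T}; cost 0
[col 3] DIQSX: children DQSX:{T}, I:{A} ∪→ {A,T}; cost 1
[col 4] QS: children Q:{T}, S:{T} ∩→ {T}; cost 0
[col 4] DQS: children D:{C}, QS:{T} ∪→ {C,T}; cost 1
[col 4] DQSX: children DQS:{C,T}, X:{C} ∩→ {C}; cost 0
[col 4] DIQSX: children DQSX:{C}, I:{T} ∪→ {C,T}; cost 1
per-site changes: [1, 3, 2, 3, 2]; total = 11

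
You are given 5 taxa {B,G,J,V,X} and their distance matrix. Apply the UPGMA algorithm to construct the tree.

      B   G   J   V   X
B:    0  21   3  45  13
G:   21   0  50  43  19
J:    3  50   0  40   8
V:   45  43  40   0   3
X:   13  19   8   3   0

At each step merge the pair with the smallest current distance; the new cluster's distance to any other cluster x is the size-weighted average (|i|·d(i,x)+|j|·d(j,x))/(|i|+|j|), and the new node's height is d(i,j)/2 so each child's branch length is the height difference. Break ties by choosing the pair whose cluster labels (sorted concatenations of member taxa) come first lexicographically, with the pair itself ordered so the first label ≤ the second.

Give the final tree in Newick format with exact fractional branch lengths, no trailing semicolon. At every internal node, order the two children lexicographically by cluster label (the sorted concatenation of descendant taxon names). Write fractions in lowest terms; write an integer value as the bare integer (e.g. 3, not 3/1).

(((B:3/2,J:3/2):47/4,(V:3/2,X:3/2):47/4):27/8,G:133/8)

iteration 1: select B,J (d=3); attach at lengths (3/2, 3/2); label the merged cluster BJ
  updated: d(BJ,G)=71/2, d(BJ,V)=85/2, d(BJ,X)=21/2
iteration 2: select V,X (d=3); attach at lengths (3/2, 3/2); label the merged cluster VX
  updated: d(BJ,VX)=53/2, d(G,VX)=31
iteration 3: select BJ,VX (d=53/2); attach at lengths (47/4, 47/4); label the merged cluster BJVX
  updated: d(BJVX,G)=133/4
iteration 4: select BJVX,G (d=133/4); attach at lengths (27/8, 133/8); label the merged cluster BGJVX
final tree: (((B:3/2,J:3/2):47/4,(V:3/2,X:3/2):47/4):27/8,G:133/8)
total length: 99/2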